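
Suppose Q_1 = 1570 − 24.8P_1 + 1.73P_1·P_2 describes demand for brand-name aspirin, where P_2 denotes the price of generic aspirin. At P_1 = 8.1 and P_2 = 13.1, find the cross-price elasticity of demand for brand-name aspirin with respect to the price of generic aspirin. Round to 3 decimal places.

At P_1 = 8.1 and P_2 = 13.1: Q_1 = 1552.690.
∂Q_1/∂P_2 = 1.73P_1 = 1.73(8.1) = 14.0130.
ε = (∂Q_1/∂P_2)(P_2/Q_1) = 14.0130 × (13.1/1552.690) ≈ 0.118.
ε > 0: substitutes.

0.118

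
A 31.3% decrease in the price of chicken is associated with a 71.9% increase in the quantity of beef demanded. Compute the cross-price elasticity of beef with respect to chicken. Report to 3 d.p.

-2.297

ε = (%ΔQ of beef) / (%ΔP of chicken) = (71.9%) / (-31.3%) ≈ -2.297.
Negative cross-price elasticity: complements.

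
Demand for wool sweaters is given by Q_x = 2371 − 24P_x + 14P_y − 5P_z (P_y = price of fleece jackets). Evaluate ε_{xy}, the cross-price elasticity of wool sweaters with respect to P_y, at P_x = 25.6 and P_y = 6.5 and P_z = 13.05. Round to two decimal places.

0.05

At P_x = 25.6 and P_y = 6.5 and P_z = 13.05: Q_x = 1782.35.
∂Q_x/∂P_y = 14.
ε = (∂Q_x/∂P_y)(P_y/Q_x) = 14 × (6.5/1782.35) ≈ 0.05.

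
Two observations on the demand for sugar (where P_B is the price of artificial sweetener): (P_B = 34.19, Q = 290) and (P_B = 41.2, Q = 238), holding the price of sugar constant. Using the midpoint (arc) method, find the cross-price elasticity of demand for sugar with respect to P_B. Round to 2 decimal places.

ΔQ_A = 238 − 290 = -52; ΔP_B = 41.2 − 34.19 = 7.01.
Midpoints: Q̄_A = 264.0, P̄_B = 37.70.
ε = (ΔQ_A/Q̄_A)/(ΔP_B/P̄_B) = (-52/264.0)/(7.01/37.70) ≈ -1.06.
ε < 0: sugar and artificial sweetener are complements.

-1.06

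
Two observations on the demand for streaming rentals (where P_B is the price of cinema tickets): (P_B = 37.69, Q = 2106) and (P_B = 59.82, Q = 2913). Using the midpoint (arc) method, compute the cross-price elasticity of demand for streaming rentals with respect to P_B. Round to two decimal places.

ΔQ_A = 2913 − 2106 = 807; ΔP_B = 59.82 − 37.69 = 22.13.
Midpoints: Q̄_A = 2509.5, P̄_B = 48.75.
ε = (ΔQ_A/Q̄_A)/(ΔP_B/P̄_B) = (807/2509.5)/(22.13/48.75) ≈ 0.71.

0.71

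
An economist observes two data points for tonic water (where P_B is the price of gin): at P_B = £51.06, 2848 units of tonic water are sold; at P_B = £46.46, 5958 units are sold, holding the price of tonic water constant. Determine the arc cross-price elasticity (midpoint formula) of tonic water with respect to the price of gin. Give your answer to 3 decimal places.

ΔQ_A = 5958 − 2848 = 3110; ΔP_B = 46.46 − 51.06 = -4.6.
Midpoints: Q̄_A = 4403.0, P̄_B = 48.76.
ε = (ΔQ_A/Q̄_A)/(ΔP_B/P̄_B) = (3110/4403.0)/(-4.6/48.76) ≈ -7.487.
ε < 0: tonic water and gin are complements.

-7.487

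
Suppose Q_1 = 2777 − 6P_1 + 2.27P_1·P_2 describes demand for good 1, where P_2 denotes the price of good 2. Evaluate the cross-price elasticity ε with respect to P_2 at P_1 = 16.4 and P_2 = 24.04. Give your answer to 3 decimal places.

0.250

At P_1 = 16.4 and P_2 = 24.04: Q_1 = 3573.561.
∂Q_1/∂P_2 = 2.27P_1 = 2.27(16.4) = 37.2280.
ε = (∂Q_1/∂P_2)(P_2/Q_1) = 37.2280 × (24.04/3573.561) ≈ 0.250.
ε > 0: substitutes.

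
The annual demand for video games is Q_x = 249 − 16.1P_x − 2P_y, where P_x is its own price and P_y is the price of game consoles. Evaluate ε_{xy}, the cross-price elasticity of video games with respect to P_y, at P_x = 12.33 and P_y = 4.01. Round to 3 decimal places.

At P_x = 12.33 and P_y = 4.01: Q_x = 42.467.
∂Q_x/∂P_y = -2.
ε = (∂Q_x/∂P_y)(P_y/Q_x) = -2 × (4.01/42.467) ≈ -0.189.

-0.189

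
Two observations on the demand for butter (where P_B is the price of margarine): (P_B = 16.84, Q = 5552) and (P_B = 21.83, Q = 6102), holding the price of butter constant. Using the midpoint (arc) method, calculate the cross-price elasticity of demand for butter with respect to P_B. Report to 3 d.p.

ΔQ_A = 6102 − 5552 = 550; ΔP_B = 21.83 − 16.84 = 4.99.
Midpoints: Q̄_A = 5827.0, P̄_B = 19.34.
ε = (ΔQ_A/Q̄_A)/(ΔP_B/P̄_B) = (550/5827.0)/(4.99/19.34) ≈ 0.366.
ε > 0: butter and margarine are substitutes.

0.366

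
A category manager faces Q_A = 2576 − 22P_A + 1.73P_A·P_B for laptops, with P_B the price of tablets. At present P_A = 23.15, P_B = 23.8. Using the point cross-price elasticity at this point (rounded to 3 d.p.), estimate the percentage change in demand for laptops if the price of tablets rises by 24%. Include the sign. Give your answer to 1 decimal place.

At P_A = 23.15, P_B = 23.8: Q_A = 3019.878.
∂Q_A/∂P_B = 1.73P_A = 40.0495.
ε = (∂Q_A/∂P_B)(P_B/Q_A) = 40.0495 × 23.8/3019.878 ≈ 0.316.
%ΔQ_A ≈ ε × %ΔP_B = 0.316 × (24%) = 7.6%.

7.6%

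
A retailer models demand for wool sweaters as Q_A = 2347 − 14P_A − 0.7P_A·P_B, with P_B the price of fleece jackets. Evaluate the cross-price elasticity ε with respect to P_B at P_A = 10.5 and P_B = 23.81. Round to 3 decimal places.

-0.086

At P_A = 10.5 and P_B = 23.81: Q_A = 2024.996.
∂Q_A/∂P_B = -0.7P_A = -0.7(10.5) = -7.3500.
ε = (∂Q_A/∂P_B)(P_B/Q_A) = -7.3500 × (23.81/2024.996) ≈ -0.086.
ε < 0: complements.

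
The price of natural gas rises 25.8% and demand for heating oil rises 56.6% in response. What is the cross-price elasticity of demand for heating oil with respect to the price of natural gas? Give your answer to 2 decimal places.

ε = (%ΔQ of heating oil) / (%ΔP of natural gas) = (56.6%) / (25.8%) ≈ 2.19.

2.19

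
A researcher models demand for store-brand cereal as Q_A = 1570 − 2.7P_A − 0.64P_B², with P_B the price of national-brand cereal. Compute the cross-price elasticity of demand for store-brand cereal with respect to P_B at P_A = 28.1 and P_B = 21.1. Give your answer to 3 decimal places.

-0.471

At P_A = 28.1 and P_B = 21.1: Q_A = 1209.196.
∂Q_A/∂P_B = -1.28P_B = -1.28(21.1) = -27.0080.
ε = (∂Q_A/∂P_B)(P_B/Q_A) = -27.0080 × (21.1/1209.196) ≈ -0.471.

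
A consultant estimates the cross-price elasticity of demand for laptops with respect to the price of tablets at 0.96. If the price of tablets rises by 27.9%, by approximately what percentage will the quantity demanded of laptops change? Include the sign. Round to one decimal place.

%ΔQ ≈ ε × %ΔP of tablets = 0.96 × (27.9%) = 26.8%.
Demand for laptops rises by about 26.8%.

26.8%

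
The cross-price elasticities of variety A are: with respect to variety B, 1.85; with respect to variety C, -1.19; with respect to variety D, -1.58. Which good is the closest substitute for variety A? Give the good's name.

Substitutes have ε > 0. Among the positive values, 1.85 (variety B) is largest.

variety B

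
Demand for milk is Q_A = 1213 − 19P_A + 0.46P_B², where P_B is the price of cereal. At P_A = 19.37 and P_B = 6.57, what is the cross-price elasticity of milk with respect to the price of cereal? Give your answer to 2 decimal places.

0.05

At P_A = 19.37 and P_B = 6.57: Q_A = 864.826.
∂Q_A/∂P_B = 0.92P_B = 0.92(6.57) = 6.0444.
ε = (∂Q_A/∂P_B)(P_B/Q_A) = 6.0444 × (6.57/864.826) ≈ 0.05.
ε > 0: substitutes.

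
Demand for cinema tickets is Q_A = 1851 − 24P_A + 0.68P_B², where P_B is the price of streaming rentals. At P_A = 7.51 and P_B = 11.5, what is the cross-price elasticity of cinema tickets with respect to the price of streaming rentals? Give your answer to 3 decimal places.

0.102

At P_A = 7.51 and P_B = 11.5: Q_A = 1760.69.
∂Q_A/∂P_B = 1.36P_B = 1.36(11.5) = 15.6400.
ε = (∂Q_A/∂P_B)(P_B/Q_A) = 15.6400 × (11.5/1760.69) ≈ 0.102.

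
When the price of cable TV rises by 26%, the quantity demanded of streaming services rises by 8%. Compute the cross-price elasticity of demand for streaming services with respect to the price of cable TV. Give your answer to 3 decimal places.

ε = (%ΔQ of streaming services) / (%ΔP of cable TV) = (8%) / (26%) ≈ 0.308.
Positive cross-price elasticity: substitutes.

0.308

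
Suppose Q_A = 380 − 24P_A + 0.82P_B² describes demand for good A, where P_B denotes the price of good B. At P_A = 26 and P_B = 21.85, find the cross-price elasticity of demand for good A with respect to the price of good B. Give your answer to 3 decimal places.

5.309

At P_A = 26 and P_B = 21.85: Q_A = 147.486.
∂Q_A/∂P_B = 1.64P_B = 1.64(21.85) = 35.8340.
ε = (∂Q_A/∂P_B)(P_B/Q_A) = 35.8340 × (21.85/147.486) ≈ 5.309.
ε > 0: substitutes.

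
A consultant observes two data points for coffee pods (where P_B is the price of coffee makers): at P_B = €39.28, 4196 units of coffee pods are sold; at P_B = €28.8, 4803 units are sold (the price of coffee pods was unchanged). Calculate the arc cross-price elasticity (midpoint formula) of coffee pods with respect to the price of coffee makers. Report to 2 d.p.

ΔQ_A = 4803 − 4196 = 607; ΔP_B = 28.8 − 39.28 = -10.48.
Midpoints: Q̄_A = 4499.5, P̄_B = 34.04.
ε = (ΔQ_A/Q̄_A)/(ΔP_B/P̄_B) = (607/4499.5)/(-10.48/34.04) ≈ -0.44.

-0.44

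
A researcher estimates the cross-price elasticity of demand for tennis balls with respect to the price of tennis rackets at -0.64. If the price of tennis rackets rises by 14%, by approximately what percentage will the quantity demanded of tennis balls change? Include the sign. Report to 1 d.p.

-9.0%

%ΔQ ≈ ε × %ΔP of tennis rackets = -0.64 × (14%) = -9.0%.
Demand for tennis balls falls by about 9.0%.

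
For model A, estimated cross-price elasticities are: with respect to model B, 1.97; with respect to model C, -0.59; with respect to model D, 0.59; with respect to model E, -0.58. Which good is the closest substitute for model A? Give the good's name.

model B

Substitutes have ε > 0. Among the positive values, 1.97 (model B) is largest.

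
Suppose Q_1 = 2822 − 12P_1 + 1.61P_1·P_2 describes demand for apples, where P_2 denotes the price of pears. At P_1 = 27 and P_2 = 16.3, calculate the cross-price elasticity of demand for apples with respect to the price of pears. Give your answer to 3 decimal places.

0.221

At P_1 = 27 and P_2 = 16.3: Q_1 = 3206.561.
∂Q_1/∂P_2 = 1.61P_1 = 1.61(27) = 43.4700.
ε = (∂Q_1/∂P_2)(P_2/Q_1) = 43.4700 × (16.3/3206.561) ≈ 0.221.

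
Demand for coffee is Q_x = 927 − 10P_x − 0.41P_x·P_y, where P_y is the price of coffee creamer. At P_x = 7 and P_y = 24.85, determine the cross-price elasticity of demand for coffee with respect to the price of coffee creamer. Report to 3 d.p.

-0.091

At P_x = 7 and P_y = 24.85: Q_x = 785.681.
∂Q_x/∂P_y = -0.41P_x = -0.41(7) = -2.8700.
ε = (∂Q_x/∂P_y)(P_y/Q_x) = -2.8700 × (24.85/785.681) ≈ -0.091.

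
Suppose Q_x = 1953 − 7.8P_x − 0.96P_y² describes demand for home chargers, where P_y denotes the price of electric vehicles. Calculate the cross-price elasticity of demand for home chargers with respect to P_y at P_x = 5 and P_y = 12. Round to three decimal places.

At P_x = 5 and P_y = 12: Q_x = 1775.76.
∂Q_x/∂P_y = -1.92P_y = -1.92(12) = -23.0400.
ε = (∂Q_x/∂P_y)(P_y/Q_x) = -23.0400 × (12/1775.76) ≈ -0.156.

-0.156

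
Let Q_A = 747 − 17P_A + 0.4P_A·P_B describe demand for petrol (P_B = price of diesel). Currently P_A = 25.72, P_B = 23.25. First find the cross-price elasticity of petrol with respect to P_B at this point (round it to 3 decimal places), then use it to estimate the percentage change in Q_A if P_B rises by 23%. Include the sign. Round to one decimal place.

At P_A = 25.72, P_B = 23.25: Q_A = 548.956.
∂Q_A/∂P_B = 0.4P_A = 10.2880.
ε = (∂Q_A/∂P_B)(P_B/Q_A) = 10.2880 × 23.25/548.956 ≈ 0.436.
%ΔQ_A ≈ ε × %ΔP_B = 0.436 × (23%) = 10.0%.

10.0%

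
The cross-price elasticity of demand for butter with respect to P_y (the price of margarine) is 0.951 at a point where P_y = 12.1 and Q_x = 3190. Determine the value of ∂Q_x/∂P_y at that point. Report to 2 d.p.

250.72

ε = (∂Q_x/∂P_y)·(P_y/Q_x) ⇒ ∂Q_x/∂P_y = ε·Q_x/P_y = 0.951 × 3190/12.1 ≈ 250.72.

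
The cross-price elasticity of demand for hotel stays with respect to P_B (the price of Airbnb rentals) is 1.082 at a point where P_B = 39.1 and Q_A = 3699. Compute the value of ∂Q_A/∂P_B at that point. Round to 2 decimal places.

ε = (∂Q_A/∂P_B)·(P_B/Q_A) ⇒ ∂Q_A/∂P_B = ε·Q_A/P_B = 1.082 × 3699/39.1 ≈ 102.36.

102.36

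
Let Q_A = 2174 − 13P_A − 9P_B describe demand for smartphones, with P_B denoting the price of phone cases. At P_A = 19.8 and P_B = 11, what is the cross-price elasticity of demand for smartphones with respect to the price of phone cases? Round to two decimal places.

At P_A = 19.8 and P_B = 11: Q_A = 1817.6.
∂Q_A/∂P_B = -9.
ε = (∂Q_A/∂P_B)(P_B/Q_A) = -9 × (11/1817.6) ≈ -0.05.

-0.05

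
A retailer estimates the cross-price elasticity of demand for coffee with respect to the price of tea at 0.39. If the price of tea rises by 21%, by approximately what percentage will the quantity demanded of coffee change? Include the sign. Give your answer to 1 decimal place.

8.2%

%ΔQ ≈ ε × %ΔP of tea = 0.39 × (21%) = 8.2%.
Demand for coffee rises by about 8.2%.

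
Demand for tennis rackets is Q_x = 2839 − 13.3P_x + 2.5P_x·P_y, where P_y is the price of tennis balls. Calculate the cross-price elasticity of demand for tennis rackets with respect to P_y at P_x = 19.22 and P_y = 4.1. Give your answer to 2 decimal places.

At P_x = 19.22 and P_y = 4.1: Q_x = 2780.379.
∂Q_x/∂P_y = 2.5P_x = 2.5(19.22) = 48.0500.
ε = (∂Q_x/∂P_y)(P_y/Q_x) = 48.0500 × (4.1/2780.379) ≈ 0.07.
ε > 0: substitutes.

0.07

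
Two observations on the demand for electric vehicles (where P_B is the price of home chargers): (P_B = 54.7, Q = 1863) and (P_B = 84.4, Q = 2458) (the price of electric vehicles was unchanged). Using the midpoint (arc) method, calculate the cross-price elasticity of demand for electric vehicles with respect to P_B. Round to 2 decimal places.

ΔQ_A = 2458 − 1863 = 595; ΔP_B = 84.4 − 54.7 = 29.7.
Midpoints: Q̄_A = 2160.5, P̄_B = 69.55.
ε = (ΔQ_A/Q̄_A)/(ΔP_B/P̄_B) = (595/2160.5)/(29.7/69.55) ≈ 0.64.
ε > 0: electric vehicles and home chargers are substitutes.

0.64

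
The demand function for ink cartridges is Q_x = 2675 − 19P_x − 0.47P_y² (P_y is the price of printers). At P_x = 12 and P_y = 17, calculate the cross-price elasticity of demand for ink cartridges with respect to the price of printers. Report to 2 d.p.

At P_x = 12 and P_y = 17: Q_x = 2311.17.
∂Q_x/∂P_y = -0.94P_y = -0.94(17) = -15.9800.
ε = (∂Q_x/∂P_y)(P_y/Q_x) = -15.9800 × (17/2311.17) ≈ -0.12.
ε < 0: complements.

-0.12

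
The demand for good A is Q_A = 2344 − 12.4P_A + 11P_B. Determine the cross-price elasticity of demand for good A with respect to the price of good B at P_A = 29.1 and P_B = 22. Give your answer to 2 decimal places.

At P_A = 29.1 and P_B = 22: Q_A = 2225.16.
∂Q_A/∂P_B = 11.
ε = (∂Q_A/∂P_B)(P_B/Q_A) = 11 × (22/2225.16) ≈ 0.11.

0.11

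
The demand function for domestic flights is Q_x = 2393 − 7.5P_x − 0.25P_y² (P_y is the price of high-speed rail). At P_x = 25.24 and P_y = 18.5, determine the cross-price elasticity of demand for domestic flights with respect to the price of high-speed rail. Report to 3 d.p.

-0.081

At P_x = 25.24 and P_y = 18.5: Q_x = 2118.137.
∂Q_x/∂P_y = -0.5P_y = -0.5(18.5) = -9.2500.
ε = (∂Q_x/∂P_y)(P_y/Q_x) = -9.2500 × (18.5/2118.137) ≈ -0.081.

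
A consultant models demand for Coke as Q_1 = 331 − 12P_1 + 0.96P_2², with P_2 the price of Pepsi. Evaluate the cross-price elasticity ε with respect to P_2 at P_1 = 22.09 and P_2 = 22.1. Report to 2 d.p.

1.75

At P_1 = 22.09 and P_2 = 22.1: Q_1 = 534.794.
∂Q_1/∂P_2 = 1.92P_2 = 1.92(22.1) = 42.4320.
ε = (∂Q_1/∂P_2)(P_2/Q_1) = 42.4320 × (22.1/534.794) ≈ 1.75.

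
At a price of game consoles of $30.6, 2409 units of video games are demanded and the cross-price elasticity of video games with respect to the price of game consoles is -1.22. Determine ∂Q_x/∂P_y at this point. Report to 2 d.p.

ε = (∂Q_x/∂P_y)·(P_y/Q_x) ⇒ ∂Q_x/∂P_y = ε·Q_x/P_y = -1.22 × 2409/30.6 ≈ -96.05.

-96.05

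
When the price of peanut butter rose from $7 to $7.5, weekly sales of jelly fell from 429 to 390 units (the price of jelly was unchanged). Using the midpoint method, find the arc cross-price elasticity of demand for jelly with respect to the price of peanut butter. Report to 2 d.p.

-1.38

ΔQ_A = 390 − 429 = -39; ΔP_B = 7.5 − 7 = 0.5.
Midpoints: Q̄_A = 409.5, P̄_B = 7.25.
ε = (ΔQ_A/Q̄_A)/(ΔP_B/P̄_B) = (-39/409.5)/(0.5/7.25) ≈ -1.38.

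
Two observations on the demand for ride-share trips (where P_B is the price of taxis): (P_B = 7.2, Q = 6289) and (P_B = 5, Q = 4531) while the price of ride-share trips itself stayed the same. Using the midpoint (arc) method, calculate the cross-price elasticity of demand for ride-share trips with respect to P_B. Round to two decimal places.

0.90

ΔQ_A = 4531 − 6289 = -1758; ΔP_B = 5 − 7.2 = -2.2.
Midpoints: Q̄_A = 5410.0, P̄_B = 6.10.
ε = (ΔQ_A/Q̄_A)/(ΔP_B/P̄_B) = (-1758/5410.0)/(-2.2/6.10) ≈ 0.90.
ε > 0: ride-share trips and taxis are substitutes.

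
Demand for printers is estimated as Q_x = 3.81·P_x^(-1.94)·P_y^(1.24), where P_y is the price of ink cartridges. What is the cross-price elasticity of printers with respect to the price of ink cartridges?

1.24

In a log-linear (constant-elasticity) demand function, the coefficient on the exponent of P_y is the cross-price elasticity.
ε = 1.24. Positive, so printers and ink cartridges are substitutes.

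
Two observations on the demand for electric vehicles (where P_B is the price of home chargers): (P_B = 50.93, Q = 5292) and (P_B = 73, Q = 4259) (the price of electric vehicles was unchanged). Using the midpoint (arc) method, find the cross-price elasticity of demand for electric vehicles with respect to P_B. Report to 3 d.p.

-0.607

ΔQ_A = 4259 − 5292 = -1033; ΔP_B = 73 − 50.93 = 22.07.
Midpoints: Q̄_A = 4775.5, P̄_B = 61.97.
ε = (ΔQ_A/Q̄_A)/(ΔP_B/P̄_B) = (-1033/4775.5)/(22.07/61.97) ≈ -0.607.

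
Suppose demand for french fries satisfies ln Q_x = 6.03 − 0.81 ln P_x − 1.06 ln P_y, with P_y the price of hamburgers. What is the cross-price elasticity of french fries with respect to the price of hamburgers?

In a log-linear (constant-elasticity) demand function, the coefficient on ln P_y is the cross-price elasticity.
ε = -1.06. Negative, so french fries and hamburgers are complements.

-1.06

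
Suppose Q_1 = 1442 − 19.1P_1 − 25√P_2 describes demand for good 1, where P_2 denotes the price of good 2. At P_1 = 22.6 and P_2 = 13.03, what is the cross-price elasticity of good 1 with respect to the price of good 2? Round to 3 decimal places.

At P_1 = 22.6 and P_2 = 13.03: Q_1 = 920.097.
∂Q_1/∂P_2 = -25/(2√P_2) = -25/(2√13.03) = -3.4629.
ε = (∂Q_1/∂P_2)(P_2/Q_1) = -3.4629 × (13.03/920.097) ≈ -0.049.

-0.049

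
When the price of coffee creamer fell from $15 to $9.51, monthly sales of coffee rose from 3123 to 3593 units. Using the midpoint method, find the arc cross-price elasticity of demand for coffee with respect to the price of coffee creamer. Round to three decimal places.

-0.312

ΔQ_A = 3593 − 3123 = 470; ΔP_B = 9.51 − 15 = -5.49.
Midpoints: Q̄_A = 3358.0, P̄_B = 12.25.
ε = (ΔQ_A/Q̄_A)/(ΔP_B/P̄_B) = (470/3358.0)/(-5.49/12.25) ≈ -0.312.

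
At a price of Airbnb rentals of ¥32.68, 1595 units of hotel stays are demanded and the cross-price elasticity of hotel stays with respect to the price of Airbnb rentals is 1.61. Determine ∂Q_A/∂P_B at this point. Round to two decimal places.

ε = (∂Q_A/∂P_B)·(P_B/Q_A) ⇒ ∂Q_A/∂P_B = ε·Q_A/P_B = 1.61 × 1595/32.68 ≈ 78.58.

78.58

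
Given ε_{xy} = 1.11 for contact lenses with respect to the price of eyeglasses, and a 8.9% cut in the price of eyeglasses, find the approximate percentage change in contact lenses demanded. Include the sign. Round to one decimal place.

-9.9%

%ΔQ ≈ ε × %ΔP of eyeglasses = 1.11 × (-8.9%) = -9.9%.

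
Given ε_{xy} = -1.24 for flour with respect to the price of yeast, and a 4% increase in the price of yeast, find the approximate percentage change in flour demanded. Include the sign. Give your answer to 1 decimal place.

%ΔQ ≈ ε × %ΔP of yeast = -1.24 × (4%) = -5.0%.
Demand for flour falls by about 5.0%.

-5.0%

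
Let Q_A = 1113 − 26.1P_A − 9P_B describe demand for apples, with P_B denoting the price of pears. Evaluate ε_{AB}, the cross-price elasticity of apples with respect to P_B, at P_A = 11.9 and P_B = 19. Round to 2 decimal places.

-0.27

At P_A = 11.9 and P_B = 19: Q_A = 631.41.
∂Q_A/∂P_B = -9.
ε = (∂Q_A/∂P_B)(P_B/Q_A) = -9 × (19/631.41) ≈ -0.27.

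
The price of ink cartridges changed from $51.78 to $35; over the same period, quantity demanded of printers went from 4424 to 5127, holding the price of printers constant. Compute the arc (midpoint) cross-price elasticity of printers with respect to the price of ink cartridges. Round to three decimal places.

-0.381

ΔQ_A = 5127 − 4424 = 703; ΔP_B = 35 − 51.78 = -16.78.
Midpoints: Q̄_A = 4775.5, P̄_B = 43.39.
ε = (ΔQ_A/Q̄_A)/(ΔP_B/P̄_B) = (703/4775.5)/(-16.78/43.39) ≈ -0.381.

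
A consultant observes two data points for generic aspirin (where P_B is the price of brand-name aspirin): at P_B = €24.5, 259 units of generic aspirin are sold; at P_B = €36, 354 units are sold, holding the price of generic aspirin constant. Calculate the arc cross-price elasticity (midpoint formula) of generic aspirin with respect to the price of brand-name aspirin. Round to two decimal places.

ΔQ_A = 354 − 259 = 95; ΔP_B = 36 − 24.5 = 11.5.
Midpoints: Q̄_A = 306.5, P̄_B = 30.25.
ε = (ΔQ_A/Q̄_A)/(ΔP_B/P̄_B) = (95/306.5)/(11.5/30.25) ≈ 0.82.
ε > 0: generic aspirin and brand-name aspirin are substitutes.

0.82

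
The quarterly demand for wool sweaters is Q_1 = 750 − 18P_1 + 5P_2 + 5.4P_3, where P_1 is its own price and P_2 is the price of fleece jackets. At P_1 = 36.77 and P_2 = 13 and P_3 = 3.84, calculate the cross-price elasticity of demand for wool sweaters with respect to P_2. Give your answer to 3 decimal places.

At P_1 = 36.77 and P_2 = 13 and P_3 = 3.84: Q_1 = 173.876.
∂Q_1/∂P_2 = 5.
ε = (∂Q_1/∂P_2)(P_2/Q_1) = 5 × (13/173.876) ≈ 0.374.
Since ε > 0, wool sweaters and fleece jackets are substitutes.

0.374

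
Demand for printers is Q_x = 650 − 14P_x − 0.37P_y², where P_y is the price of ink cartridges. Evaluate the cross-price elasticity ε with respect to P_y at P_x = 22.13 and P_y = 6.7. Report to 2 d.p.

At P_x = 22.13 and P_y = 6.7: Q_x = 323.571.
∂Q_x/∂P_y = -0.74P_y = -0.74(6.7) = -4.9580.
ε = (∂Q_x/∂P_y)(P_y/Q_x) = -4.9580 × (6.7/323.571) ≈ -0.10.

-0.10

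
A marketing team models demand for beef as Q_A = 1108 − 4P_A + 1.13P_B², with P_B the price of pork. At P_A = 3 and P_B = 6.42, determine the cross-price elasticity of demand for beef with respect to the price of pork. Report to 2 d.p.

At P_A = 3 and P_B = 6.42: Q_A = 1142.575.
∂Q_A/∂P_B = 2.26P_B = 2.26(6.42) = 14.5092.
ε = (∂Q_A/∂P_B)(P_B/Q_A) = 14.5092 × (6.42/1142.575) ≈ 0.08.

0.08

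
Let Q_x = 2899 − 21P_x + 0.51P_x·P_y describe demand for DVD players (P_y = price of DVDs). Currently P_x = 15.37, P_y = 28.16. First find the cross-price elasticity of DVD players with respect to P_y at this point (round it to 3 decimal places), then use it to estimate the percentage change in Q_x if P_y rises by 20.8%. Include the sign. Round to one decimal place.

At P_x = 15.37, P_y = 28.16: Q_x = 2796.968.
∂Q_x/∂P_y = 0.51P_x = 7.8387.
ε = (∂Q_x/∂P_y)(P_y/Q_x) = 7.8387 × 28.16/2796.968 ≈ 0.079.
%ΔQ_x ≈ ε × %ΔP_y = 0.079 × (20.8%) = 1.6%.

1.6%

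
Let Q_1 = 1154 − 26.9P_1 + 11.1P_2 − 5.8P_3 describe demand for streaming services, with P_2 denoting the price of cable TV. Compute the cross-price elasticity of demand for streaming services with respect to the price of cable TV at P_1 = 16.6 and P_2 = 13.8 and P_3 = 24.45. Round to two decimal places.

At P_1 = 16.6 and P_2 = 13.8 and P_3 = 24.45: Q_1 = 718.83.
∂Q_1/∂P_2 = 11.1.
ε = (∂Q_1/∂P_2)(P_2/Q_1) = 11.1 × (13.8/718.83) ≈ 0.21.
Since ε > 0, streaming services and cable TV are substitutes.

0.21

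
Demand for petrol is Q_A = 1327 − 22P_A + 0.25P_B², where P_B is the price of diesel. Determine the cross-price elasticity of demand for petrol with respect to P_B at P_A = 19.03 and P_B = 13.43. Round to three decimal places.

At P_A = 19.03 and P_B = 13.43: Q_A = 953.431.
∂Q_A/∂P_B = 0.5P_B = 0.5(13.43) = 6.7150.
ε = (∂Q_A/∂P_B)(P_B/Q_A) = 6.7150 × (13.43/953.431) ≈ 0.095.
ε > 0: substitutes.

0.095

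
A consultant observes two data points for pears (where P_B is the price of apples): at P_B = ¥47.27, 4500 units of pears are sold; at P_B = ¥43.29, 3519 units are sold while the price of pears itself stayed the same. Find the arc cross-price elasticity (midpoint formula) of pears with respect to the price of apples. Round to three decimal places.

ΔQ_A = 3519 − 4500 = -981; ΔP_B = 43.29 − 47.27 = -3.98.
Midpoints: Q̄_A = 4009.5, P̄_B = 45.28.
ε = (ΔQ_A/Q̄_A)/(ΔP_B/P̄_B) = (-981/4009.5)/(-3.98/45.28) ≈ 2.784.

2.784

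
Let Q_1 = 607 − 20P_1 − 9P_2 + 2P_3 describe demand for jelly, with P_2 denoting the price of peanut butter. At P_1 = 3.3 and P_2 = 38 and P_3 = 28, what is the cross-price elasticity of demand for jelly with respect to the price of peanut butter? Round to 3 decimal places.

At P_1 = 3.3 and P_2 = 38 and P_3 = 28: Q_1 = 255.
∂Q_1/∂P_2 = -9.
ε = (∂Q_1/∂P_2)(P_2/Q_1) = -9 × (38/255) ≈ -1.341.

-1.341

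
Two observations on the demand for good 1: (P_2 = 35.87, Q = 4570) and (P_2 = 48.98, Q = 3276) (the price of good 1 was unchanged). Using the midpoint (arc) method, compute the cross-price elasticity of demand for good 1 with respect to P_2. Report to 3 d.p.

-1.067

ΔQ_1 = 3276 − 4570 = -1294; ΔP_2 = 48.98 − 35.87 = 13.11.
Midpoints: Q̄_1 = 3923.0, P̄_2 = 42.42.
ε = (ΔQ_1/Q̄_1)/(ΔP_2/P̄_2) = (-1294/3923.0)/(13.11/42.42) ≈ -1.067.
ε < 0: good 1 and good 2 are complements.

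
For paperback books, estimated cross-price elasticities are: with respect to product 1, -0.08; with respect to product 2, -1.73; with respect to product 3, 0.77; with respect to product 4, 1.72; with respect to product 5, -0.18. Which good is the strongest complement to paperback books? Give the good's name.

Complements have ε < 0. The most negative value is -1.73 (product 2).

product 2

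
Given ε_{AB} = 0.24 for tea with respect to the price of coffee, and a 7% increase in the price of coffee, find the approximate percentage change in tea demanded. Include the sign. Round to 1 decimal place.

%ΔQ ≈ ε × %ΔP of coffee = 0.24 × (7%) = 1.7%.

1.7%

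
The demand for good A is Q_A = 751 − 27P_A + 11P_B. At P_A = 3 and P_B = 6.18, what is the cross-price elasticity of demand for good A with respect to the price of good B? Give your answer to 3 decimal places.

0.092

At P_A = 3 and P_B = 6.18: Q_A = 737.98.
∂Q_A/∂P_B = 11.
ε = (∂Q_A/∂P_B)(P_B/Q_A) = 11 × (6.18/737.98) ≈ 0.092.
Since ε > 0, good A and good B are substitutes.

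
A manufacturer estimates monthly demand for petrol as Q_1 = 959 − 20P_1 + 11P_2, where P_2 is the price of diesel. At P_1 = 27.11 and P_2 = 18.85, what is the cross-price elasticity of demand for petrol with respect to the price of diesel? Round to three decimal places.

0.332

At P_1 = 27.11 and P_2 = 18.85: Q_1 = 624.15.
∂Q_1/∂P_2 = 11.
ε = (∂Q_1/∂P_2)(P_2/Q_1) = 11 × (18.85/624.15) ≈ 0.332.
Since ε > 0, petrol and diesel are substitutes.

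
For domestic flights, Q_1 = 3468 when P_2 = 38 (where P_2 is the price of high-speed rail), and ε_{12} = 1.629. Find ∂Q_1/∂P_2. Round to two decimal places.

ε = (∂Q_1/∂P_2)·(P_2/Q_1) ⇒ ∂Q_1/∂P_2 = ε·Q_1/P_2 = 1.629 × 3468/38 ≈ 148.67.

148.67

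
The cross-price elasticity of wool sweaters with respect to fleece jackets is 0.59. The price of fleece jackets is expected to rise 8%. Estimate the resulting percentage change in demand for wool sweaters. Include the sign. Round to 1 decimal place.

4.7%

%ΔQ ≈ ε × %ΔP of fleece jackets = 0.59 × (8%) = 4.7%.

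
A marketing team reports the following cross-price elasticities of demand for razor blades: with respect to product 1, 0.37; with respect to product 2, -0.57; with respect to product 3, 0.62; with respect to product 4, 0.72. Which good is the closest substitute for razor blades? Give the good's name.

Substitutes have ε > 0. Among the positive values, 0.72 (product 4) is largest.

product 4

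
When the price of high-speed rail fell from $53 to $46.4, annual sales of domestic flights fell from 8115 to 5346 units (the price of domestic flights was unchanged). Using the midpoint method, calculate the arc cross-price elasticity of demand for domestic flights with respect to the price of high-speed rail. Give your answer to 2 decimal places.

3.10

ΔQ_A = 5346 − 8115 = -2769; ΔP_B = 46.4 − 53 = -6.6.
Midpoints: Q̄_A = 6730.5, P̄_B = 49.70.
ε = (ΔQ_A/Q̄_A)/(ΔP_B/P̄_B) = (-2769/6730.5)/(-6.6/49.70) ≈ 3.10.
ε > 0: domestic flights and high-speed rail are substitutes.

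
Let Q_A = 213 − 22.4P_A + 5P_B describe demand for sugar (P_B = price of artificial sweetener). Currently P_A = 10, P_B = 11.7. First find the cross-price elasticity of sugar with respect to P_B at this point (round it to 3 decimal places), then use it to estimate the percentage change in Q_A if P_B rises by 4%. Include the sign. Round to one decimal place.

At P_A = 10, P_B = 11.7: Q_A = 47.5.
∂Q_A/∂P_B = 5.
ε = (∂Q_A/∂P_B)(P_B/Q_A) = 5.0000 × 11.7/47.5 ≈ 1.232.
%ΔQ_A ≈ ε × %ΔP_B = 1.232 × (4%) = 4.9%.

4.9%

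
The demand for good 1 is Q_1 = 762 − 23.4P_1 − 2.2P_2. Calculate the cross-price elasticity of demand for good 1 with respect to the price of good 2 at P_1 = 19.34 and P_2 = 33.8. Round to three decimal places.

-0.316

At P_1 = 19.34 and P_2 = 33.8: Q_1 = 235.084.
∂Q_1/∂P_2 = -2.2.
ε = (∂Q_1/∂P_2)(P_2/Q_1) = -2.2 × (33.8/235.084) ≈ -0.316.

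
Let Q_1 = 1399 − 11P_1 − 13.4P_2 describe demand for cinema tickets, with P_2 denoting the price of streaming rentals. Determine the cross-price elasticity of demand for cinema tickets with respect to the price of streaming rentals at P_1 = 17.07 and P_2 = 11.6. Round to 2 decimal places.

-0.15

At P_1 = 17.07 and P_2 = 11.6: Q_1 = 1055.79.
∂Q_1/∂P_2 = -13.4.
ε = (∂Q_1/∂P_2)(P_2/Q_1) = -13.4 × (11.6/1055.79) ≈ -0.15.
Since ε < 0, cinema tickets and streaming rentals are complements.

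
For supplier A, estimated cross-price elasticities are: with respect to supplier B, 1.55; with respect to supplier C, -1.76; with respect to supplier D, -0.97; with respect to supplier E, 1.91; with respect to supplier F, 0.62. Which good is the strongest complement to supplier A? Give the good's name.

supplier C

Complements have ε < 0. The most negative value is -1.76 (supplier C).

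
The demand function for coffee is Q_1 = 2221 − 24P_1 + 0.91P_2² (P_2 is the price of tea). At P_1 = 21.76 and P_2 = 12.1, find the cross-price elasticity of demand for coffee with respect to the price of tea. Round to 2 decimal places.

At P_1 = 21.76 and P_2 = 12.1: Q_1 = 1831.993.
∂Q_1/∂P_2 = 1.82P_2 = 1.82(12.1) = 22.0220.
ε = (∂Q_1/∂P_2)(P_2/Q_1) = 22.0220 × (12.1/1831.993) ≈ 0.15.

0.15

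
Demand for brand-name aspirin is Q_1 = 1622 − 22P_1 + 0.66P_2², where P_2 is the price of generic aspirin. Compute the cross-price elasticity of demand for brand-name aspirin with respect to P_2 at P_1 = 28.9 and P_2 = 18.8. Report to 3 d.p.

At P_1 = 28.9 and P_2 = 18.8: Q_1 = 1219.470.
∂Q_1/∂P_2 = 1.32P_2 = 1.32(18.8) = 24.8160.
ε = (∂Q_1/∂P_2)(P_2/Q_1) = 24.8160 × (18.8/1219.470) ≈ 0.383.
ε > 0: substitutes.

0.383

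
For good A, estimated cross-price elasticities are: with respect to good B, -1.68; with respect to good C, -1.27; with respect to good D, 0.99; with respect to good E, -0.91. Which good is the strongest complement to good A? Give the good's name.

good B

Complements have ε < 0. The most negative value is -1.68 (good B).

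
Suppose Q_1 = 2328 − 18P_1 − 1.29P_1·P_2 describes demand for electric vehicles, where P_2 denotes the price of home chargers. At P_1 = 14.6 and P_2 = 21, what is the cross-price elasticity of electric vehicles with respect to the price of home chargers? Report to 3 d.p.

At P_1 = 14.6 and P_2 = 21: Q_1 = 1669.686.
∂Q_1/∂P_2 = -1.29P_1 = -1.29(14.6) = -18.8340.
ε = (∂Q_1/∂P_2)(P_2/Q_1) = -18.8340 × (21/1669.686) ≈ -0.237.

-0.237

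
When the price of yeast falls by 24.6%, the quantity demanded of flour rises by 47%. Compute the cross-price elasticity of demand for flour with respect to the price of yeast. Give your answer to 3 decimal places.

-1.911

ε = (%ΔQ of flour) / (%ΔP of yeast) = (47%) / (-24.6%) ≈ -1.911.
Negative cross-price elasticity: complements.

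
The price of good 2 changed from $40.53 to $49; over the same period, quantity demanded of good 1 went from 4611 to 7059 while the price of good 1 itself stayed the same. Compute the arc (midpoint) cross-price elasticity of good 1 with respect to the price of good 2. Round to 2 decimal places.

2.22

ΔQ_1 = 7059 − 4611 = 2448; ΔP_2 = 49 − 40.53 = 8.47.
Midpoints: Q̄_1 = 5835.0, P̄_2 = 44.77.
ε = (ΔQ_1/Q̄_1)/(ΔP_2/P̄_2) = (2448/5835.0)/(8.47/44.77) ≈ 2.22.
ε > 0: good 1 and good 2 are substitutes.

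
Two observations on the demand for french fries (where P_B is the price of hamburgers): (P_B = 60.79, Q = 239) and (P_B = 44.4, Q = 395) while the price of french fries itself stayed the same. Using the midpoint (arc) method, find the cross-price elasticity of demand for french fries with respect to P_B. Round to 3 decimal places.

-1.579

ΔQ_A = 395 − 239 = 156; ΔP_B = 44.4 − 60.79 = -16.39.
Midpoints: Q̄_A = 317.0, P̄_B = 52.59.
ε = (ΔQ_A/Q̄_A)/(ΔP_B/P̄_B) = (156/317.0)/(-16.39/52.59) ≈ -1.579.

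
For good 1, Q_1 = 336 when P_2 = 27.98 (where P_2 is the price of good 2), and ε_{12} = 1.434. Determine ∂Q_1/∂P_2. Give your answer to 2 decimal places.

17.22

ε = (∂Q_1/∂P_2)·(P_2/Q_1) ⇒ ∂Q_1/∂P_2 = ε·Q_1/P_2 = 1.434 × 336/27.98 ≈ 17.22.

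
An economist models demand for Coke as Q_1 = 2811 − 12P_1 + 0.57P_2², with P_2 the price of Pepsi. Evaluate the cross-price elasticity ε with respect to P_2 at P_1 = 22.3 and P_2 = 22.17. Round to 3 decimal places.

At P_1 = 22.3 and P_2 = 22.17: Q_1 = 2823.560.
∂Q_1/∂P_2 = 1.14P_2 = 1.14(22.17) = 25.2738.
ε = (∂Q_1/∂P_2)(P_2/Q_1) = 25.2738 × (22.17/2823.560) ≈ 0.198.
ε > 0: substitutes.

0.198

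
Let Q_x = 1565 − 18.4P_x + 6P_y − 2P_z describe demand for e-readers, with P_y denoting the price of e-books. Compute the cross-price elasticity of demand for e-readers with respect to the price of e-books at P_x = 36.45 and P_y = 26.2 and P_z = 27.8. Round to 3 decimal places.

0.158

At P_x = 36.45 and P_y = 26.2 and P_z = 27.8: Q_x = 995.92.
∂Q_x/∂P_y = 6.
ε = (∂Q_x/∂P_y)(P_y/Q_x) = 6 × (26.2/995.92) ≈ 0.158.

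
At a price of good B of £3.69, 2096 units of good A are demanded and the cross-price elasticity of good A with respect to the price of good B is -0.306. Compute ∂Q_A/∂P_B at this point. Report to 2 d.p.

ε = (∂Q_A/∂P_B)·(P_B/Q_A) ⇒ ∂Q_A/∂P_B = ε·Q_A/P_B = -0.306 × 2096/3.69 ≈ -173.81.

-173.81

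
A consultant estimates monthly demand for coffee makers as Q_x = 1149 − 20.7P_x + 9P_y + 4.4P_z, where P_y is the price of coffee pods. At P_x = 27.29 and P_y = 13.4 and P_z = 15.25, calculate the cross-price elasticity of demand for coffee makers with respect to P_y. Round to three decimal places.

0.156

At P_x = 27.29 and P_y = 13.4 and P_z = 15.25: Q_x = 771.797.
∂Q_x/∂P_y = 9.
ε = (∂Q_x/∂P_y)(P_y/Q_x) = 9 × (13.4/771.797) ≈ 0.156.
Since ε > 0, coffee makers and coffee pods are substitutes.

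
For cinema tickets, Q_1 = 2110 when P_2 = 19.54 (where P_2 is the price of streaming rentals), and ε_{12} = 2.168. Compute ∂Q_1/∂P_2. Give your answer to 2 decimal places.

ε = (∂Q_1/∂P_2)·(P_2/Q_1) ⇒ ∂Q_1/∂P_2 = ε·Q_1/P_2 = 2.168 × 2110/19.54 ≈ 234.11.

234.11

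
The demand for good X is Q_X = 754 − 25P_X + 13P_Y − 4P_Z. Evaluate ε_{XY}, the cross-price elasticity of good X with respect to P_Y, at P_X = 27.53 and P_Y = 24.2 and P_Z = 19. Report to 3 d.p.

1.034

At P_X = 27.53 and P_Y = 24.2 and P_Z = 19: Q_X = 304.35.
∂Q_X/∂P_Y = 13.
ε = (∂Q_X/∂P_Y)(P_Y/Q_X) = 13 × (24.2/304.35) ≈ 1.034.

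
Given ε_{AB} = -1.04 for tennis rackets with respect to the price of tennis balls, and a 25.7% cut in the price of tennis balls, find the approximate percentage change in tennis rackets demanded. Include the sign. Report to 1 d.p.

%ΔQ ≈ ε × %ΔP of tennis balls = -1.04 × (-25.7%) = 26.7%.

26.7%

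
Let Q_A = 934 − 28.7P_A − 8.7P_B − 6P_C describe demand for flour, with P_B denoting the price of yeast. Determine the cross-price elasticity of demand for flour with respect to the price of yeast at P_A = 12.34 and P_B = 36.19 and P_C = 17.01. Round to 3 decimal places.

At P_A = 12.34 and P_B = 36.19 and P_C = 17.01: Q_A = 162.929.
∂Q_A/∂P_B = -8.7.
ε = (∂Q_A/∂P_B)(P_B/Q_A) = -8.7 × (36.19/162.929) ≈ -1.932.
Since ε < 0, flour and yeast are complements.

-1.932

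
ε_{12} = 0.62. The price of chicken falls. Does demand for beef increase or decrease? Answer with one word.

decrease

ε > 0 and the price of chicken falls, so the quantity of beef moves in the same direction: it decreases.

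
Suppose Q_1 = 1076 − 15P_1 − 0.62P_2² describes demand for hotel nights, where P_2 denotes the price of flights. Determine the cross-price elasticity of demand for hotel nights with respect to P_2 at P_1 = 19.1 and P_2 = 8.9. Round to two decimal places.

At P_1 = 19.1 and P_2 = 8.9: Q_1 = 740.390.
∂Q_1/∂P_2 = -1.24P_2 = -1.24(8.9) = -11.0360.
ε = (∂Q_1/∂P_2)(P_2/Q_1) = -11.0360 × (8.9/740.390) ≈ -0.13.

-0.13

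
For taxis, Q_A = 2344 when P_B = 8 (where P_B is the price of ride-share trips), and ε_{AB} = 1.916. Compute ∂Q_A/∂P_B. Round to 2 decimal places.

ε = (∂Q_A/∂P_B)·(P_B/Q_A) ⇒ ∂Q_A/∂P_B = ε·Q_A/P_B = 1.916 × 2344/8 ≈ 561.39.

561.39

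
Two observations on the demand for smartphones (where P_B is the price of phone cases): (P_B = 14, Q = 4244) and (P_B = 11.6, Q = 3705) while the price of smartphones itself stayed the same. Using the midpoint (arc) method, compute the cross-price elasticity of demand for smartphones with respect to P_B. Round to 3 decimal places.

ΔQ_A = 3705 − 4244 = -539; ΔP_B = 11.6 − 14 = -2.4.
Midpoints: Q̄_A = 3974.5, P̄_B = 12.80.
ε = (ΔQ_A/Q̄_A)/(ΔP_B/P̄_B) = (-539/3974.5)/(-2.4/12.80) ≈ 0.723.
ε > 0: smartphones and phone cases are substitutes.

0.723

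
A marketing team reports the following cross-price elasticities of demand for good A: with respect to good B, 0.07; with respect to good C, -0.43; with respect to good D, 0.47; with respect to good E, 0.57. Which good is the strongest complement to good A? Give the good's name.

Complements have ε < 0. The most negative value is -0.43 (good C).

good C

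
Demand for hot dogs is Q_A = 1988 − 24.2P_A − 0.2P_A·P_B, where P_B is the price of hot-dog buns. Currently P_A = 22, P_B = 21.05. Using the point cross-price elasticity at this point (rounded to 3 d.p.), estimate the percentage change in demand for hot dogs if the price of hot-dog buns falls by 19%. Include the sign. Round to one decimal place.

At P_A = 22, P_B = 21.05: Q_A = 1362.98.
∂Q_A/∂P_B = -0.2P_A = -4.4000.
ε = (∂Q_A/∂P_B)(P_B/Q_A) = -4.4000 × 21.05/1362.98 ≈ -0.068.
%ΔQ_A ≈ ε × %ΔP_B = -0.068 × (-19%) = 1.3%.

1.3%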